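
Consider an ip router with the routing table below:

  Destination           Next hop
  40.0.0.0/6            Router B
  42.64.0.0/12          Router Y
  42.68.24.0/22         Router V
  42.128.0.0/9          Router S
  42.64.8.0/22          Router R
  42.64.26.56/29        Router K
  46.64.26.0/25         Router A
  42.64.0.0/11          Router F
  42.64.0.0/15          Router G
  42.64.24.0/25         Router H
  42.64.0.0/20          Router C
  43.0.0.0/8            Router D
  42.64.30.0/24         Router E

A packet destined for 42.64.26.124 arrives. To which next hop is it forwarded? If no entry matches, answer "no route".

Routes whose prefix contains 42.64.26.124:
  40.0.0.0/6 (40.0.0.0 - 43.255.255.255) -> Router B
  42.64.0.0/11 (42.64.0.0 - 42.95.255.255) -> Router F
  42.64.0.0/12 (42.64.0.0 - 42.79.255.255) -> Router Y
  42.64.0.0/15 (42.64.0.0 - 42.65.255.255) -> Router G
More-specific entries that do NOT match:
  42.64.26.56/29 (42.64.26.56 - 42.64.26.63) does not contain 42.64.26.124
  46.64.26.0/25 (46.64.26.0 - 46.64.26.127) does not contain 42.64.26.124
  42.64.24.0/25 (42.64.24.0 - 42.64.24.127) does not contain 42.64.26.124
  42.64.30.0/24 (42.64.30.0 - 42.64.30.255) does not contain 42.64.26.124
  42.68.24.0/22 (42.68.24.0 - 42.68.27.255) does not contain 42.64.26.124
  42.64.8.0/22 (42.64.8.0 - 42.64.11.255) does not contain 42.64.26.124
  42.64.0.0/20 (42.64.0.0 - 42.64.15.255) does not contain 42.64.26.124
Longest matching prefix is /15 -> next hop Router G.

Router G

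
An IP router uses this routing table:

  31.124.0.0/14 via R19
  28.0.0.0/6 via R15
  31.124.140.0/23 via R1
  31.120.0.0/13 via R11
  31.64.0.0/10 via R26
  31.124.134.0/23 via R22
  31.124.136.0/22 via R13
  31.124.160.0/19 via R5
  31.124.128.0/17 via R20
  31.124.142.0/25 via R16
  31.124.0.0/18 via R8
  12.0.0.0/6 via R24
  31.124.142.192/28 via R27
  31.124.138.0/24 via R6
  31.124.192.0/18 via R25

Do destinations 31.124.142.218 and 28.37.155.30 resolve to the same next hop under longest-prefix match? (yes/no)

31.124.142.218: longest match 31.124.128.0/17 -> R20
28.37.155.30: longest match 28.0.0.0/6 -> R15

no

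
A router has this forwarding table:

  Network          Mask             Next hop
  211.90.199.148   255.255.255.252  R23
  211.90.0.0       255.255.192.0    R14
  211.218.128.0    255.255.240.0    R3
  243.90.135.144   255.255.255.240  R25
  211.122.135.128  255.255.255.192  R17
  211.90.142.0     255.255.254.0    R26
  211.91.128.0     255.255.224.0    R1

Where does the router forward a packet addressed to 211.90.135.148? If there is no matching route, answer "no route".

No entry's prefix contains 211.90.135.148; there is no default route.

no route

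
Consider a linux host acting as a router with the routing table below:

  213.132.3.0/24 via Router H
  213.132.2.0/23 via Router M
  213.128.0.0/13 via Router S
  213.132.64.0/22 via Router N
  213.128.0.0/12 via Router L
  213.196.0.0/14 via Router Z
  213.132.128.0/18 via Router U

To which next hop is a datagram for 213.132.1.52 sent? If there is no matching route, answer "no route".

Router S

Routes whose prefix contains 213.132.1.52:
  213.128.0.0/12 (213.128.0.0 - 213.143.255.255) -> Router L
  213.128.0.0/13 (213.128.0.0 - 213.135.255.255) -> Router S
More-specific entries that do NOT match:
  213.132.3.0/24 (213.132.3.0 - 213.132.3.255) does not contain 213.132.1.52
  213.132.2.0/23 (213.132.2.0 - 213.132.3.255) does not contain 213.132.1.52
  213.132.64.0/22 (213.132.64.0 - 213.132.67.255) does not contain 213.132.1.52
  213.132.128.0/18 (213.132.128.0 - 213.132.191.255) does not contain 213.132.1.52
  213.196.0.0/14 (213.196.0.0 - 213.199.255.255) does not contain 213.132.1.52
Longest matching prefix is /13 -> next hop Router S.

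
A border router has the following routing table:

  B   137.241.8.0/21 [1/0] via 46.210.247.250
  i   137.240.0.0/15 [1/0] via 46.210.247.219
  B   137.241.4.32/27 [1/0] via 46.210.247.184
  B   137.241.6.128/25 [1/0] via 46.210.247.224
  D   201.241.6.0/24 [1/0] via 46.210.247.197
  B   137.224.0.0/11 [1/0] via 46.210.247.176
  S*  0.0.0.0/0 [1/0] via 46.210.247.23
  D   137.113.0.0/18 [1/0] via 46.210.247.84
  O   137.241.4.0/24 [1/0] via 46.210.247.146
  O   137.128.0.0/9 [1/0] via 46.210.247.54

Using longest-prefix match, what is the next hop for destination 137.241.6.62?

46.210.247.219

Routes whose prefix contains 137.241.6.62:
  0.0.0.0/0 (default, matches everything) -> 46.210.247.23
  137.128.0.0/9 (137.128.0.0 - 137.255.255.255) -> 46.210.247.54
  137.224.0.0/11 (137.224.0.0 - 137.255.255.255) -> 46.210.247.176
  137.240.0.0/15 (137.240.0.0 - 137.241.255.255) -> 46.210.247.219
More-specific entries that do NOT match:
  137.241.4.32/27 (137.241.4.32 - 137.241.4.63) does not contain 137.241.6.62
  137.241.6.128/25 (137.241.6.128 - 137.241.6.255) does not contain 137.241.6.62
  201.241.6.0/24 (201.241.6.0 - 201.241.6.255) does not contain 137.241.6.62
  137.241.4.0/24 (137.241.4.0 - 137.241.4.255) does not contain 137.241.6.62
  137.241.8.0/21 (137.241.8.0 - 137.241.15.255) does not contain 137.241.6.62
  137.113.0.0/18 (137.113.0.0 - 137.113.63.255) does not contain 137.241.6.62
Longest matching prefix is /15 -> next hop 46.210.247.219.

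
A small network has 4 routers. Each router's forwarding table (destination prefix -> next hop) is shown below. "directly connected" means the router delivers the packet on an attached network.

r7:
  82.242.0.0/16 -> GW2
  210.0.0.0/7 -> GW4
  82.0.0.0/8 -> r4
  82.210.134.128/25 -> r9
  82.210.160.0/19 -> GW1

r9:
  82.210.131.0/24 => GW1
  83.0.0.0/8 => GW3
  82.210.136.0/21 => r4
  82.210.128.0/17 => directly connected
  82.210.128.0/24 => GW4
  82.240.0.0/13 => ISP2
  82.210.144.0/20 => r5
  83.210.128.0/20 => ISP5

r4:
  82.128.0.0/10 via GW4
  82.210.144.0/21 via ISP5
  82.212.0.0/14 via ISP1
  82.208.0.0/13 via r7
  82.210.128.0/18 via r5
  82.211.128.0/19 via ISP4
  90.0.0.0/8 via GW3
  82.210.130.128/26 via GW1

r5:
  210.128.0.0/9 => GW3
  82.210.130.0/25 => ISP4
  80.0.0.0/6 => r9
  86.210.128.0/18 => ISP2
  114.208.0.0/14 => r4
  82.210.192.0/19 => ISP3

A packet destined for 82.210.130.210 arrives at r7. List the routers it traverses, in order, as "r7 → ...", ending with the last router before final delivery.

r7 → r4 → r5 → r9

At r7: longest match for 82.210.130.210 is 82.0.0.0/8 -> r4
At r4: longest match for 82.210.130.210 is 82.210.128.0/18 -> r5
At r5: longest match for 82.210.130.210 is 80.0.0.0/6 -> r9
At r9: longest match for 82.210.130.210 is 82.210.128.0/17 -> directly connected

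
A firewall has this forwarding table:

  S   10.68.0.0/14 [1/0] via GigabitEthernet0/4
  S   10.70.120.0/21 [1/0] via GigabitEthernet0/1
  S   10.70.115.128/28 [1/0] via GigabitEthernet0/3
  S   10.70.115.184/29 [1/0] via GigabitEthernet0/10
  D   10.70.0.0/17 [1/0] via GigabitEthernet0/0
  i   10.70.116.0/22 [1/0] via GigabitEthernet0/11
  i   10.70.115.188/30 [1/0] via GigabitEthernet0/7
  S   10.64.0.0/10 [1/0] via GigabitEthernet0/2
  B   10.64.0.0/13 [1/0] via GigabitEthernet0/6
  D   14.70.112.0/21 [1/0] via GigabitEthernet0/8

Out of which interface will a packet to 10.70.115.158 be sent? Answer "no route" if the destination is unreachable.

Routes whose prefix contains 10.70.115.158:
  10.64.0.0/10 (10.64.0.0 - 10.127.255.255) -> GigabitEthernet0/2
  10.64.0.0/13 (10.64.0.0 - 10.71.255.255) -> GigabitEthernet0/6
  10.68.0.0/14 (10.68.0.0 - 10.71.255.255) -> GigabitEthernet0/4
  10.70.0.0/17 (10.70.0.0 - 10.70.127.255) -> GigabitEthernet0/0
More-specific entries that do NOT match:
  10.70.115.188/30 (10.70.115.188 - 10.70.115.191) does not contain 10.70.115.158
  10.70.115.184/29 (10.70.115.184 - 10.70.115.191) does not contain 10.70.115.158
  10.70.115.128/28 (10.70.115.128 - 10.70.115.143) does not contain 10.70.115.158
  10.70.116.0/22 (10.70.116.0 - 10.70.119.255) does not contain 10.70.115.158
  10.70.120.0/21 (10.70.120.0 - 10.70.127.255) does not contain 10.70.115.158
  14.70.112.0/21 (14.70.112.0 - 14.70.119.255) does not contain 10.70.115.158
Longest matching prefix is /17 -> interface GigabitEthernet0/0.

GigabitEthernet0/0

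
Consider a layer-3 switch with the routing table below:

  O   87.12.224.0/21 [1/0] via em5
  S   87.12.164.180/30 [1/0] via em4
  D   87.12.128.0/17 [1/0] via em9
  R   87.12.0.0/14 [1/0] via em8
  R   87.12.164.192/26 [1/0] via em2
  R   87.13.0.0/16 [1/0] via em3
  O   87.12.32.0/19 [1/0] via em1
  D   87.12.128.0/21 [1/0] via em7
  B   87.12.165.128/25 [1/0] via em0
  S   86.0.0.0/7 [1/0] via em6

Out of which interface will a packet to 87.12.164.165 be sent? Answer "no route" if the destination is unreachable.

em9

Routes whose prefix contains 87.12.164.165:
  86.0.0.0/7 (86.0.0.0 - 87.255.255.255) -> em6
  87.12.0.0/14 (87.12.0.0 - 87.15.255.255) -> em8
  87.12.128.0/17 (87.12.128.0 - 87.12.255.255) -> em9
More-specific entries that do NOT match:
  87.12.164.180/30 (87.12.164.180 - 87.12.164.183) does not contain 87.12.164.165
  87.12.164.192/26 (87.12.164.192 - 87.12.164.255) does not contain 87.12.164.165
  87.12.165.128/25 (87.12.165.128 - 87.12.165.255) does not contain 87.12.164.165
  87.12.224.0/21 (87.12.224.0 - 87.12.231.255) does not contain 87.12.164.165
  87.12.128.0/21 (87.12.128.0 - 87.12.135.255) does not contain 87.12.164.165
  87.12.32.0/19 (87.12.32.0 - 87.12.63.255) does not contain 87.12.164.165
Longest matching prefix is /17 -> interface em9.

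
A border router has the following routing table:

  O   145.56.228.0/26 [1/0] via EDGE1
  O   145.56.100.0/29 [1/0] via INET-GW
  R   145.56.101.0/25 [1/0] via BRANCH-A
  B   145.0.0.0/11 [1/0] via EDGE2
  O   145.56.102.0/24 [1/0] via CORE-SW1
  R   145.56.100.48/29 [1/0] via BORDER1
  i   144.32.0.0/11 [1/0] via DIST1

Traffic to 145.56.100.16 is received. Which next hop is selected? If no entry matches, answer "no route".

no route

No entry's prefix contains 145.56.100.16; there is no default route.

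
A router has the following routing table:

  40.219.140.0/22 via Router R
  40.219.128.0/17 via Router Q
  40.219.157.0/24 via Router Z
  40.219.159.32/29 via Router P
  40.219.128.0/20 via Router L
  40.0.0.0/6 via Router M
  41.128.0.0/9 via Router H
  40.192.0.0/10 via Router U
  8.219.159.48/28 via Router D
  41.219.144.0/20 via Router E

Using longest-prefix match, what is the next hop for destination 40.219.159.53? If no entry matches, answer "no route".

Routes whose prefix contains 40.219.159.53:
  40.0.0.0/6 (40.0.0.0 - 43.255.255.255) -> Router M
  40.192.0.0/10 (40.192.0.0 - 40.255.255.255) -> Router U
  40.219.128.0/17 (40.219.128.0 - 40.219.255.255) -> Router Q
More-specific entries that do NOT match:
  40.219.159.32/29 (40.219.159.32 - 40.219.159.39) does not contain 40.219.159.53
  8.219.159.48/28 (8.219.159.48 - 8.219.159.63) does not contain 40.219.159.53
  40.219.157.0/24 (40.219.157.0 - 40.219.157.255) does not contain 40.219.159.53
  40.219.140.0/22 (40.219.140.0 - 40.219.143.255) does not contain 40.219.159.53
  40.219.128.0/20 (40.219.128.0 - 40.219.143.255) does not contain 40.219.159.53
  41.219.144.0/20 (41.219.144.0 - 41.219.159.255) does not contain 40.219.159.53
Longest matching prefix is /17 -> next hop Router Q.

Router Q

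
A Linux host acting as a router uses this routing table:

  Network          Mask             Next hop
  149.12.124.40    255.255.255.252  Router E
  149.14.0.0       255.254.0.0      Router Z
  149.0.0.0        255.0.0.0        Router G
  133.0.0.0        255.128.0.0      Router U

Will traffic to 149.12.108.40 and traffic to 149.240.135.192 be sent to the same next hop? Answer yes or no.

yes

149.12.108.40: longest match 149.0.0.0/8 -> Router G
149.240.135.192: longest match 149.0.0.0/8 -> Router G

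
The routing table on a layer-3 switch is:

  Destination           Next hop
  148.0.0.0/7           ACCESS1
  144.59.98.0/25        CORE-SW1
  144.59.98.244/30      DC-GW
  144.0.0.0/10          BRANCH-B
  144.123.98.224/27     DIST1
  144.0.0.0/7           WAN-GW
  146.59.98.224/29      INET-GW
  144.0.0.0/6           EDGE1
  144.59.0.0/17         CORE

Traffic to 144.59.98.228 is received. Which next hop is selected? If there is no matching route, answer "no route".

CORE

Routes whose prefix contains 144.59.98.228:
  144.0.0.0/6 (144.0.0.0 - 147.255.255.255) -> EDGE1
  144.0.0.0/7 (144.0.0.0 - 145.255.255.255) -> WAN-GW
  144.0.0.0/10 (144.0.0.0 - 144.63.255.255) -> BRANCH-B
  144.59.0.0/17 (144.59.0.0 - 144.59.127.255) -> CORE
More-specific entries that do NOT match:
  144.59.98.244/30 (144.59.98.244 - 144.59.98.247) does not contain 144.59.98.228
  146.59.98.224/29 (146.59.98.224 - 146.59.98.231) does not contain 144.59.98.228
  144.123.98.224/27 (144.123.98.224 - 144.123.98.255) does not contain 144.59.98.228
  144.59.98.0/25 (144.59.98.0 - 144.59.98.127) does not contain 144.59.98.228
Longest matching prefix is /17 -> next hop CORE.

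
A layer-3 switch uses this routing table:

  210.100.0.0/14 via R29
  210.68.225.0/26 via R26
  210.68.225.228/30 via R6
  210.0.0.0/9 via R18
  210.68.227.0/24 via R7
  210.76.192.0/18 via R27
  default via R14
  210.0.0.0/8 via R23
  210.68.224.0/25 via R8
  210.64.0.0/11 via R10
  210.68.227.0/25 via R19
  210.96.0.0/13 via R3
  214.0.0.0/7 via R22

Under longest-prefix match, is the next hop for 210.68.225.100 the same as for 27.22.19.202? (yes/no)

no

210.68.225.100: longest match 210.64.0.0/11 -> R10
27.22.19.202: longest match 0.0.0.0/0 -> R14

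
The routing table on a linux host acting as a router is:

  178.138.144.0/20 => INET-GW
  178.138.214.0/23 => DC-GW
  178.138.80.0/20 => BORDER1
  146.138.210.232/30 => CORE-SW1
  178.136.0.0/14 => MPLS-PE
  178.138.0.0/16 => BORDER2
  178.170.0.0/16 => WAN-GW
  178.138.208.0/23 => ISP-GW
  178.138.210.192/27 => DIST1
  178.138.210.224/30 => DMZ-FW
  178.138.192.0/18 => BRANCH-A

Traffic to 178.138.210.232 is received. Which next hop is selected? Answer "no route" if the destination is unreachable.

BRANCH-A

Routes whose prefix contains 178.138.210.232:
  178.136.0.0/14 (178.136.0.0 - 178.139.255.255) -> MPLS-PE
  178.138.0.0/16 (178.138.0.0 - 178.138.255.255) -> BORDER2
  178.138.192.0/18 (178.138.192.0 - 178.138.255.255) -> BRANCH-A
More-specific entries that do NOT match:
  146.138.210.232/30 (146.138.210.232 - 146.138.210.235) does not contain 178.138.210.232
  178.138.210.224/30 (178.138.210.224 - 178.138.210.227) does not contain 178.138.210.232
  178.138.210.192/27 (178.138.210.192 - 178.138.210.223) does not contain 178.138.210.232
  178.138.214.0/23 (178.138.214.0 - 178.138.215.255) does not contain 178.138.210.232
  178.138.208.0/23 (178.138.208.0 - 178.138.209.255) does not contain 178.138.210.232
  178.138.144.0/20 (178.138.144.0 - 178.138.159.255) does not contain 178.138.210.232
  178.138.80.0/20 (178.138.80.0 - 178.138.95.255) does not contain 178.138.210.232
Longest matching prefix is /18 -> next hop BRANCH-A.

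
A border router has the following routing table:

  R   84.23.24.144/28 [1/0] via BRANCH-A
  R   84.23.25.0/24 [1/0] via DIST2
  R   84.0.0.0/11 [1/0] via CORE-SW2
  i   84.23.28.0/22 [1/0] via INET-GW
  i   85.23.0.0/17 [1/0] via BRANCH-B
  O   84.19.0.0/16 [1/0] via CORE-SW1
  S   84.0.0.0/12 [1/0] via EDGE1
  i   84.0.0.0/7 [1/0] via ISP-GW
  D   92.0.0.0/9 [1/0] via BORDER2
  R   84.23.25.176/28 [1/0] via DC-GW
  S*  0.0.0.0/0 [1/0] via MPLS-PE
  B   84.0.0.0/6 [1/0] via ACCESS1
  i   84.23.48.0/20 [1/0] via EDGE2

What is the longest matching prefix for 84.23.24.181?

Entries matching 84.23.24.181:
  0.0.0.0/0 (default, matches everything)
  84.0.0.0/6 (84.0.0.0 - 87.255.255.255)
  84.0.0.0/7 (84.0.0.0 - 85.255.255.255)
  84.0.0.0/11 (84.0.0.0 - 84.31.255.255)
Most specific is 84.0.0.0/11.

84.0.0.0/11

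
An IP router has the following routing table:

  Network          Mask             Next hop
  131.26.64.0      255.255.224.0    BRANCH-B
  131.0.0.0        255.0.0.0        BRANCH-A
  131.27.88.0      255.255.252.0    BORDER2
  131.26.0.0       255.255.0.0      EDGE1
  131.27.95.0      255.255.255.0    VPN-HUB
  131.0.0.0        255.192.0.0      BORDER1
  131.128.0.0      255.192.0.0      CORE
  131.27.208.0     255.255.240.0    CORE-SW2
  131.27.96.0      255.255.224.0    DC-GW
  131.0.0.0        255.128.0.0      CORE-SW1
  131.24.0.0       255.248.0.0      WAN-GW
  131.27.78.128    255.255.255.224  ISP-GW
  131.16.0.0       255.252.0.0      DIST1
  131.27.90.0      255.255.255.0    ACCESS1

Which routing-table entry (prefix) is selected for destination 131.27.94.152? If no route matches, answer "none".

131.24.0.0/13

Entries matching 131.27.94.152:
  131.0.0.0/8 (131.0.0.0 - 131.255.255.255)
  131.0.0.0/9 (131.0.0.0 - 131.127.255.255)
  131.0.0.0/10 (131.0.0.0 - 131.63.255.255)
  131.24.0.0/13 (131.24.0.0 - 131.31.255.255)
Most specific is 131.24.0.0/13.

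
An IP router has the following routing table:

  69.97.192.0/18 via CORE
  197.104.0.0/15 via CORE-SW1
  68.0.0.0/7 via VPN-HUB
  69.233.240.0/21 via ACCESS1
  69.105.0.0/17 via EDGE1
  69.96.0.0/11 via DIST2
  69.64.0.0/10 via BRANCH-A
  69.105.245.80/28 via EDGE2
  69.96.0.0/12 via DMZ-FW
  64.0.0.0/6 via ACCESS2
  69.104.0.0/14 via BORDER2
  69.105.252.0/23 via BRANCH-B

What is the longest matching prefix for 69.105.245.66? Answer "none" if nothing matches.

Entries matching 69.105.245.66:
  68.0.0.0/7 (68.0.0.0 - 69.255.255.255)
  69.64.0.0/10 (69.64.0.0 - 69.127.255.255)
  69.96.0.0/11 (69.96.0.0 - 69.127.255.255)
  69.96.0.0/12 (69.96.0.0 - 69.111.255.255)
  69.104.0.0/14 (69.104.0.0 - 69.107.255.255)
Most specific is 69.104.0.0/14.

69.104.0.0/14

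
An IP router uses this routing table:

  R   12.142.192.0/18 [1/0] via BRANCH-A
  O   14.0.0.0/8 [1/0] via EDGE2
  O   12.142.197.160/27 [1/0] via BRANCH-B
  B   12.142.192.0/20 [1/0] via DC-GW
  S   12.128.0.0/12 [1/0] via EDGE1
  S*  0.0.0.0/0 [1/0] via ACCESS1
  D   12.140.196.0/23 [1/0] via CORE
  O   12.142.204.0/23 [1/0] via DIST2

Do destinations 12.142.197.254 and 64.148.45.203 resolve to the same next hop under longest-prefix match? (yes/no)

12.142.197.254: longest match 12.142.192.0/20 -> DC-GW
64.148.45.203: longest match 0.0.0.0/0 -> ACCESS1

no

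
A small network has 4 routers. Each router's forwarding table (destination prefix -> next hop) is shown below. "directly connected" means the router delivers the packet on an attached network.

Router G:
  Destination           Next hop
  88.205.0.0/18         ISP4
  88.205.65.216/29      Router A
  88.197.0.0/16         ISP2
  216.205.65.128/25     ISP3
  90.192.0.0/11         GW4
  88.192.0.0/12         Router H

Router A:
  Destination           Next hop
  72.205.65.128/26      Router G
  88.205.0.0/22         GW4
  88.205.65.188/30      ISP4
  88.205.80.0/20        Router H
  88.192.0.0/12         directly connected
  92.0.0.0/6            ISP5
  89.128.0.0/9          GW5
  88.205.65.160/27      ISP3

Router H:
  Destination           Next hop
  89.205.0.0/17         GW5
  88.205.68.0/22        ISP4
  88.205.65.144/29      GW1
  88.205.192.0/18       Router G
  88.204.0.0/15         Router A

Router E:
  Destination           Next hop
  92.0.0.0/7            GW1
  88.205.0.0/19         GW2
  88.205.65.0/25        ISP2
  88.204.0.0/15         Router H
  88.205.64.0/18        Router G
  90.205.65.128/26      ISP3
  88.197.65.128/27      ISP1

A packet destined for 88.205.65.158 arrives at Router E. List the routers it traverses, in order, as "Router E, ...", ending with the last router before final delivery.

At Router E: longest match for 88.205.65.158 is 88.205.64.0/18 -> Router G
At Router G: longest match for 88.205.65.158 is 88.192.0.0/12 -> Router H
At Router H: longest match for 88.205.65.158 is 88.204.0.0/15 -> Router A
At Router A: longest match for 88.205.65.158 is 88.192.0.0/12 -> directly connected

Router E, Router G, Router H, Router A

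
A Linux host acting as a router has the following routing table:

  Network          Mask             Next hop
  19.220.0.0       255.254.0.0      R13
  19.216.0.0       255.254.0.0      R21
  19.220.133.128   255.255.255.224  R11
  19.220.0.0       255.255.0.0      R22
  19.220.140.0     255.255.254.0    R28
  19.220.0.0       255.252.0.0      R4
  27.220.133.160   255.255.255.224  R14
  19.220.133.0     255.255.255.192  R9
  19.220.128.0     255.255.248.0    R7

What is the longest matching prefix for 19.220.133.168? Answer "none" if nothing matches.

Entries matching 19.220.133.168:
  19.220.0.0/14 (19.220.0.0 - 19.223.255.255)
  19.220.0.0/15 (19.220.0.0 - 19.221.255.255)
  19.220.0.0/16 (19.220.0.0 - 19.220.255.255)
  19.220.128.0/21 (19.220.128.0 - 19.220.135.255)
Most specific is 19.220.128.0/21.

19.220.128.0/21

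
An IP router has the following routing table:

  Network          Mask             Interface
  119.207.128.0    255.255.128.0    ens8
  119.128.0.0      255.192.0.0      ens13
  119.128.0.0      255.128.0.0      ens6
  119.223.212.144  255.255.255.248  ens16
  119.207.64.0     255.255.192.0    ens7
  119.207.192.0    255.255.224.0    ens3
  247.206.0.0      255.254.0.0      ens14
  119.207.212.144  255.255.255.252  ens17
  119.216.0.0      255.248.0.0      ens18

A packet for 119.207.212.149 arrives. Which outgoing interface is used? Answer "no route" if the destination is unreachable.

Routes whose prefix contains 119.207.212.149:
  119.128.0.0/9 (119.128.0.0 - 119.255.255.255) -> ens6
  119.207.128.0/17 (119.207.128.0 - 119.207.255.255) -> ens8
  119.207.192.0/19 (119.207.192.0 - 119.207.223.255) -> ens3
More-specific entries that do NOT match:
  119.207.212.144/30 (119.207.212.144 - 119.207.212.147) does not contain 119.207.212.149
  119.223.212.144/29 (119.223.212.144 - 119.223.212.151) does not contain 119.207.212.149
Longest matching prefix is /19 -> interface ens3.

ens3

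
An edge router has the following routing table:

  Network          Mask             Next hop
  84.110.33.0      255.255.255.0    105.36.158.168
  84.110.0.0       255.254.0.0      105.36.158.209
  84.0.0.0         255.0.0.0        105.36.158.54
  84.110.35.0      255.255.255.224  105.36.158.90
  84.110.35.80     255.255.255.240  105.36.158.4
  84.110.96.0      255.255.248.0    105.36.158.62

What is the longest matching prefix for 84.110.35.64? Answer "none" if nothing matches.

84.110.0.0/15

Entries matching 84.110.35.64:
  84.0.0.0/8 (84.0.0.0 - 84.255.255.255)
  84.110.0.0/15 (84.110.0.0 - 84.111.255.255)
Most specific is 84.110.0.0/15.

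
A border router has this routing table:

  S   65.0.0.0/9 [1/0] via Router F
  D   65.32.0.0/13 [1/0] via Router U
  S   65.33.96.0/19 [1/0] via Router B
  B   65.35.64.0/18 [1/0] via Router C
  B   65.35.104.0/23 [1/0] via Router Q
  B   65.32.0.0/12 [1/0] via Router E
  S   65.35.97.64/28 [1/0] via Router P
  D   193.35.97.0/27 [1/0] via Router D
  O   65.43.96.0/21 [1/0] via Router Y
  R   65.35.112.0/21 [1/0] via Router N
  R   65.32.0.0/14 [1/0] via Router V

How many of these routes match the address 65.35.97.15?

5

Prefixes containing 65.35.97.15:
  65.0.0.0/9 (65.0.0.0 - 65.127.255.255)
  65.32.0.0/12 (65.32.0.0 - 65.47.255.255)
  65.32.0.0/13 (65.32.0.0 - 65.39.255.255)
  65.32.0.0/14 (65.32.0.0 - 65.35.255.255)
  65.35.64.0/18 (65.35.64.0 - 65.35.127.255)
Total matching entries: 5.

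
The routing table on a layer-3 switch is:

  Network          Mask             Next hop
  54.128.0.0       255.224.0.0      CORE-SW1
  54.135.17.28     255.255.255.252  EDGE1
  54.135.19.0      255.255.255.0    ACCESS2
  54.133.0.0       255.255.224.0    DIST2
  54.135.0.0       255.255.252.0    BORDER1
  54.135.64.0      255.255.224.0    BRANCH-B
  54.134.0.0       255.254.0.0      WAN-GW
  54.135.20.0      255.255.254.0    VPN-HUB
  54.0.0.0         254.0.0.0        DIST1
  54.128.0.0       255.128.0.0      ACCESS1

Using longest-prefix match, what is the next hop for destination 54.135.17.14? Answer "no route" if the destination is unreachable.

WAN-GW

Routes whose prefix contains 54.135.17.14:
  54.0.0.0/7 (54.0.0.0 - 55.255.255.255) -> DIST1
  54.128.0.0/9 (54.128.0.0 - 54.255.255.255) -> ACCESS1
  54.128.0.0/11 (54.128.0.0 - 54.159.255.255) -> CORE-SW1
  54.134.0.0/15 (54.134.0.0 - 54.135.255.255) -> WAN-GW
More-specific entries that do NOT match:
  54.135.17.28/30 (54.135.17.28 - 54.135.17.31) does not contain 54.135.17.14
  54.135.19.0/24 (54.135.19.0 - 54.135.19.255) does not contain 54.135.17.14
  54.135.20.0/23 (54.135.20.0 - 54.135.21.255) does not contain 54.135.17.14
  54.135.0.0/22 (54.135.0.0 - 54.135.3.255) does not contain 54.135.17.14
  54.133.0.0/19 (54.133.0.0 - 54.133.31.255) does not contain 54.135.17.14
  54.135.64.0/19 (54.135.64.0 - 54.135.95.255) does not contain 54.135.17.14
Longest matching prefix is /15 -> next hop WAN-GW.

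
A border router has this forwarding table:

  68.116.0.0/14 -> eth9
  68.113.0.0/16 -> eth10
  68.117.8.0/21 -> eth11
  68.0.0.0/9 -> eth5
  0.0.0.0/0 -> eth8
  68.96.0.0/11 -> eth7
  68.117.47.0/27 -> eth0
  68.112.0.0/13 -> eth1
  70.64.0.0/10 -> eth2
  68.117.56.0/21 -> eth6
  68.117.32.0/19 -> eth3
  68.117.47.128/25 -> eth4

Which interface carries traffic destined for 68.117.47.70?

Routes whose prefix contains 68.117.47.70:
  0.0.0.0/0 (default, matches everything) -> eth8
  68.0.0.0/9 (68.0.0.0 - 68.127.255.255) -> eth5
  68.96.0.0/11 (68.96.0.0 - 68.127.255.255) -> eth7
  68.112.0.0/13 (68.112.0.0 - 68.119.255.255) -> eth1
  68.116.0.0/14 (68.116.0.0 - 68.119.255.255) -> eth9
  68.117.32.0/19 (68.117.32.0 - 68.117.63.255) -> eth3
More-specific entries that do NOT match:
  68.117.47.0/27 (68.117.47.0 - 68.117.47.31) does not contain 68.117.47.70
  68.117.47.128/25 (68.117.47.128 - 68.117.47.255) does not contain 68.117.47.70
  68.117.8.0/21 (68.117.8.0 - 68.117.15.255) does not contain 68.117.47.70
  68.117.56.0/21 (68.117.56.0 - 68.117.63.255) does not contain 68.117.47.70
Longest matching prefix is /19 -> interface eth3.

eth3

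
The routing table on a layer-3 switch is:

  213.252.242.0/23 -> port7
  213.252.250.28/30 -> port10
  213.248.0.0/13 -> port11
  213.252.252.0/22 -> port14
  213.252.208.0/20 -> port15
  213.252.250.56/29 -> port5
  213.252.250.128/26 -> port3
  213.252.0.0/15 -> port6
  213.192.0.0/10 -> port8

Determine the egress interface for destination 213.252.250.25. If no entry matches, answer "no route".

port6

Routes whose prefix contains 213.252.250.25:
  213.192.0.0/10 (213.192.0.0 - 213.255.255.255) -> port8
  213.248.0.0/13 (213.248.0.0 - 213.255.255.255) -> port11
  213.252.0.0/15 (213.252.0.0 - 213.253.255.255) -> port6
More-specific entries that do NOT match:
  213.252.250.28/30 (213.252.250.28 - 213.252.250.31) does not contain 213.252.250.25
  213.252.250.56/29 (213.252.250.56 - 213.252.250.63) does not contain 213.252.250.25
  213.252.250.128/26 (213.252.250.128 - 213.252.250.191) does not contain 213.252.250.25
  213.252.242.0/23 (213.252.242.0 - 213.252.243.255) does not contain 213.252.250.25
  213.252.252.0/22 (213.252.252.0 - 213.252.255.255) does not contain 213.252.250.25
  213.252.208.0/20 (213.252.208.0 - 213.252.223.255) does not contain 213.252.250.25
Longest matching prefix is /15 -> interface port6.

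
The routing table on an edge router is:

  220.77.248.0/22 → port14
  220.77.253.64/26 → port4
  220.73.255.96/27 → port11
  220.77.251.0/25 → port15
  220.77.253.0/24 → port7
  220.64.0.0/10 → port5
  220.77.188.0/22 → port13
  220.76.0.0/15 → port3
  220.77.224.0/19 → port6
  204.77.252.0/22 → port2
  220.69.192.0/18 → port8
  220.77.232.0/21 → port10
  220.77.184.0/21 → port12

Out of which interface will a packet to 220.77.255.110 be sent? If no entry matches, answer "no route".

port6

Routes whose prefix contains 220.77.255.110:
  220.64.0.0/10 (220.64.0.0 - 220.127.255.255) -> port5
  220.76.0.0/15 (220.76.0.0 - 220.77.255.255) -> port3
  220.77.224.0/19 (220.77.224.0 - 220.77.255.255) -> port6
More-specific entries that do NOT match:
  220.73.255.96/27 (220.73.255.96 - 220.73.255.127) does not contain 220.77.255.110
  220.77.253.64/26 (220.77.253.64 - 220.77.253.127) does not contain 220.77.255.110
  220.77.251.0/25 (220.77.251.0 - 220.77.251.127) does not contain 220.77.255.110
  220.77.253.0/24 (220.77.253.0 - 220.77.253.255) does not contain 220.77.255.110
  220.77.248.0/22 (220.77.248.0 - 220.77.251.255) does not contain 220.77.255.110
  220.77.188.0/22 (220.77.188.0 - 220.77.191.255) does not contain 220.77.255.110
  204.77.252.0/22 (204.77.252.0 - 204.77.255.255) does not contain 220.77.255.110
  220.77.232.0/21 (220.77.232.0 - 220.77.239.255) does not contain 220.77.255.110
  220.77.184.0/21 (220.77.184.0 - 220.77.191.255) does not contain 220.77.255.110
Longest matching prefix is /19 -> interface port6.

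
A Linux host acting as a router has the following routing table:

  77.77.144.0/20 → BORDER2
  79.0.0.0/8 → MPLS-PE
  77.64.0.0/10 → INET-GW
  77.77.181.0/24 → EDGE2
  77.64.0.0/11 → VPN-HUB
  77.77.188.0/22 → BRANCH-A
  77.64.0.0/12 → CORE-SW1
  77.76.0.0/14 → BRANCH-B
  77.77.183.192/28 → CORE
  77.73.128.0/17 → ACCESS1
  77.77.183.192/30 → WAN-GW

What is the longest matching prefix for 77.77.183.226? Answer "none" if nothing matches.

77.76.0.0/14

Entries matching 77.77.183.226:
  77.64.0.0/10 (77.64.0.0 - 77.127.255.255)
  77.64.0.0/11 (77.64.0.0 - 77.95.255.255)
  77.64.0.0/12 (77.64.0.0 - 77.79.255.255)
  77.76.0.0/14 (77.76.0.0 - 77.79.255.255)
Most specific is 77.76.0.0/14.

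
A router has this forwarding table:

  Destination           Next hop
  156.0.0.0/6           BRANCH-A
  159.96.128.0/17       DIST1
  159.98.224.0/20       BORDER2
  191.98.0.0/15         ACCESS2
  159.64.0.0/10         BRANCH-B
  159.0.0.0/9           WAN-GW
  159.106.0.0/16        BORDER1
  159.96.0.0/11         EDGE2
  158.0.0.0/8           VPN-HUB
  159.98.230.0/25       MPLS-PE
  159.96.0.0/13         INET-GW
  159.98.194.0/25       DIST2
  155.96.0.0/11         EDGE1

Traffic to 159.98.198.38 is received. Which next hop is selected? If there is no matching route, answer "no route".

Routes whose prefix contains 159.98.198.38:
  156.0.0.0/6 (156.0.0.0 - 159.255.255.255) -> BRANCH-A
  159.0.0.0/9 (159.0.0.0 - 159.127.255.255) -> WAN-GW
  159.64.0.0/10 (159.64.0.0 - 159.127.255.255) -> BRANCH-B
  159.96.0.0/11 (159.96.0.0 - 159.127.255.255) -> EDGE2
  159.96.0.0/13 (159.96.0.0 - 159.103.255.255) -> INET-GW
More-specific entries that do NOT match:
  159.98.230.0/25 (159.98.230.0 - 159.98.230.127) does not contain 159.98.198.38
  159.98.194.0/25 (159.98.194.0 - 159.98.194.127) does not contain 159.98.198.38
  159.98.224.0/20 (159.98.224.0 - 159.98.239.255) does not contain 159.98.198.38
  159.96.128.0/17 (159.96.128.0 - 159.96.255.255) does not contain 159.98.198.38
  159.106.0.0/16 (159.106.0.0 - 159.106.255.255) does not contain 159.98.198.38
  191.98.0.0/15 (191.98.0.0 - 191.99.255.255) does not contain 159.98.198.38
Longest matching prefix is /13 -> next hop INET-GW.

INET-GW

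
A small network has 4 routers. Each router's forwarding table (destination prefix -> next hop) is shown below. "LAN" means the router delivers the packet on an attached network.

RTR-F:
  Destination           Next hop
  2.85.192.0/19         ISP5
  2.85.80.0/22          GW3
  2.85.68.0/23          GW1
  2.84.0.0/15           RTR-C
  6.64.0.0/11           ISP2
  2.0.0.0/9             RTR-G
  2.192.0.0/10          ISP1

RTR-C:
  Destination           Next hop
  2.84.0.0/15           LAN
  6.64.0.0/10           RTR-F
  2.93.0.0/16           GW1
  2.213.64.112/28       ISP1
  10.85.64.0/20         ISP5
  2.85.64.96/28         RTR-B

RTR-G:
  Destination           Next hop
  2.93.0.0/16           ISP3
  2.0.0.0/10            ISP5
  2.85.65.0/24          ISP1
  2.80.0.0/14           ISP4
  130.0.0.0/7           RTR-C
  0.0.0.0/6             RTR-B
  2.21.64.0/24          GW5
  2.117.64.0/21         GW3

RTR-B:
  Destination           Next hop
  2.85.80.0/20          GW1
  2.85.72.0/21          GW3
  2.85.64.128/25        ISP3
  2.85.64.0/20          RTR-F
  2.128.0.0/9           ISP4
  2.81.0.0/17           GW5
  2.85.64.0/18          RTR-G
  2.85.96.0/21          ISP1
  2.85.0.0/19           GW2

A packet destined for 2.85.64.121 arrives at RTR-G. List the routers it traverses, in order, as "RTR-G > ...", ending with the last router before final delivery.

At RTR-G: longest match for 2.85.64.121 is 0.0.0.0/6 -> RTR-B
At RTR-B: longest match for 2.85.64.121 is 2.85.64.0/20 -> RTR-F
At RTR-F: longest match for 2.85.64.121 is 2.84.0.0/15 -> RTR-C
At RTR-C: longest match for 2.85.64.121 is 2.84.0.0/15 -> LAN

RTR-G > RTR-B > RTR-F > RTR-C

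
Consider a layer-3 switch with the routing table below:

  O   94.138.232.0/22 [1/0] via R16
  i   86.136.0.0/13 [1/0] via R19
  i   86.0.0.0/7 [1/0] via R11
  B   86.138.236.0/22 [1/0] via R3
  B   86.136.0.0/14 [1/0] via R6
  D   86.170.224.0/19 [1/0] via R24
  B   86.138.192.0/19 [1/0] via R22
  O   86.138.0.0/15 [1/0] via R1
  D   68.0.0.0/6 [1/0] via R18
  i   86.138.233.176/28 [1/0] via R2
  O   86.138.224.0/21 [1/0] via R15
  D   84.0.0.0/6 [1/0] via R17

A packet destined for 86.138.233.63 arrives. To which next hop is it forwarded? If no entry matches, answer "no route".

R1

Routes whose prefix contains 86.138.233.63:
  84.0.0.0/6 (84.0.0.0 - 87.255.255.255) -> R17
  86.0.0.0/7 (86.0.0.0 - 87.255.255.255) -> R11
  86.136.0.0/13 (86.136.0.0 - 86.143.255.255) -> R19
  86.136.0.0/14 (86.136.0.0 - 86.139.255.255) -> R6
  86.138.0.0/15 (86.138.0.0 - 86.139.255.255) -> R1
More-specific entries that do NOT match:
  86.138.233.176/28 (86.138.233.176 - 86.138.233.191) does not contain 86.138.233.63
  94.138.232.0/22 (94.138.232.0 - 94.138.235.255) does not contain 86.138.233.63
  86.138.236.0/22 (86.138.236.0 - 86.138.239.255) does not contain 86.138.233.63
  86.138.224.0/21 (86.138.224.0 - 86.138.231.255) does not contain 86.138.233.63
  86.170.224.0/19 (86.170.224.0 - 86.170.255.255) does not contain 86.138.233.63
  86.138.192.0/19 (86.138.192.0 - 86.138.223.255) does not contain 86.138.233.63
Longest matching prefix is /15 -> next hop R1.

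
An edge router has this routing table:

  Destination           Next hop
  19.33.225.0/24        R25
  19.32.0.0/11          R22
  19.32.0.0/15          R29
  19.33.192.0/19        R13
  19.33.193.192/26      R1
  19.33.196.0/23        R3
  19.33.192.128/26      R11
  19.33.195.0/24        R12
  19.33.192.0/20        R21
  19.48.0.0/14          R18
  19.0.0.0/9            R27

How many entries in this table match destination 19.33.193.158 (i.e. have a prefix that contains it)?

Prefixes containing 19.33.193.158:
  19.0.0.0/9 (19.0.0.0 - 19.127.255.255)
  19.32.0.0/11 (19.32.0.0 - 19.63.255.255)
  19.32.0.0/15 (19.32.0.0 - 19.33.255.255)
  19.33.192.0/19 (19.33.192.0 - 19.33.223.255)
  19.33.192.0/20 (19.33.192.0 - 19.33.207.255)
Total matching entries: 5.

5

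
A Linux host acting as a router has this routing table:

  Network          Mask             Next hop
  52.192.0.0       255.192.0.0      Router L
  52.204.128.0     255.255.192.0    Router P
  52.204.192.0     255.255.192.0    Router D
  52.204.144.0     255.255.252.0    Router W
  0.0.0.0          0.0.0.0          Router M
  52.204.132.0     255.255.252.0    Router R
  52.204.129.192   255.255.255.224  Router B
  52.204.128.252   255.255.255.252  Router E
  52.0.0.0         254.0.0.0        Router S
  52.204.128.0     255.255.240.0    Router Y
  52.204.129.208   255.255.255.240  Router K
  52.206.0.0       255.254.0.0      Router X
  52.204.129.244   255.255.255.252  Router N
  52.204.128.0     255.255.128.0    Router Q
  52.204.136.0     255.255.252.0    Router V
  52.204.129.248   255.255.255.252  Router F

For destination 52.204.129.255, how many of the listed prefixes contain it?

6

Prefixes containing 52.204.129.255:
  0.0.0.0/0 (default, matches everything)
  52.0.0.0/7 (52.0.0.0 - 53.255.255.255)
  52.192.0.0/10 (52.192.0.0 - 52.255.255.255)
  52.204.128.0/17 (52.204.128.0 - 52.204.255.255)
  52.204.128.0/18 (52.204.128.0 - 52.204.191.255)
  52.204.128.0/20 (52.204.128.0 - 52.204.143.255)
Total matching entries: 6.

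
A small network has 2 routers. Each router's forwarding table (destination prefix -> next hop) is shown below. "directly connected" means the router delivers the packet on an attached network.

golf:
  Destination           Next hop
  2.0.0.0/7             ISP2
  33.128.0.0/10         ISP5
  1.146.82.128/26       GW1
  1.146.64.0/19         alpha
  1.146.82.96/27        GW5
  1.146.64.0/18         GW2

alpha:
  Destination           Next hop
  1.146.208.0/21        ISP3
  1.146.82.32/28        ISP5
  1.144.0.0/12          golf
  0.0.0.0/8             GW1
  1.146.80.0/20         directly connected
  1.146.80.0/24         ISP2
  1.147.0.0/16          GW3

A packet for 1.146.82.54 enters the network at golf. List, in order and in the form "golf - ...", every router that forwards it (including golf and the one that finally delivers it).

golf - alpha

At golf: longest match for 1.146.82.54 is 1.146.64.0/19 -> alpha
At alpha: longest match for 1.146.82.54 is 1.146.80.0/20 -> directly connected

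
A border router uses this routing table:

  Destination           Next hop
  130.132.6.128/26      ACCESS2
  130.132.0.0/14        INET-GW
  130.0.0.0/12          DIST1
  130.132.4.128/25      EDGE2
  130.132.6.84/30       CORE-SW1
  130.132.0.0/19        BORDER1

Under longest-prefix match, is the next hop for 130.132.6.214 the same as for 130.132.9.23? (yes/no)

130.132.6.214: longest match 130.132.0.0/19 -> BORDER1
130.132.9.23: longest match 130.132.0.0/19 -> BORDER1

yes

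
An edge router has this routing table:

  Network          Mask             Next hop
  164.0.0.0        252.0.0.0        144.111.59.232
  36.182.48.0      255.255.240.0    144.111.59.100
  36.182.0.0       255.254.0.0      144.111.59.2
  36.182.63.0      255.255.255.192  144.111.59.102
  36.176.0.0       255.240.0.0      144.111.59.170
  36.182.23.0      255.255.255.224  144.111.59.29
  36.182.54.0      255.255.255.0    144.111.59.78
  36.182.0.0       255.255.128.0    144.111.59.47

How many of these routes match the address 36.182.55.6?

Prefixes containing 36.182.55.6:
  36.176.0.0/12 (36.176.0.0 - 36.191.255.255)
  36.182.0.0/15 (36.182.0.0 - 36.183.255.255)
  36.182.0.0/17 (36.182.0.0 - 36.182.127.255)
  36.182.48.0/20 (36.182.48.0 - 36.182.63.255)
Total matching entries: 4.

4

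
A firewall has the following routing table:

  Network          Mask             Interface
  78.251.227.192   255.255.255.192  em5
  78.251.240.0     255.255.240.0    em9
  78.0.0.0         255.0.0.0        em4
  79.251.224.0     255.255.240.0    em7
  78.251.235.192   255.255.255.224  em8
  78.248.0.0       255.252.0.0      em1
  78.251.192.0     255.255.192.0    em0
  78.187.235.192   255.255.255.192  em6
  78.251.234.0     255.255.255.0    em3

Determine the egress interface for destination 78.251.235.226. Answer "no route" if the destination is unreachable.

em0

Routes whose prefix contains 78.251.235.226:
  78.0.0.0/8 (78.0.0.0 - 78.255.255.255) -> em4
  78.248.0.0/14 (78.248.0.0 - 78.251.255.255) -> em1
  78.251.192.0/18 (78.251.192.0 - 78.251.255.255) -> em0
More-specific entries that do NOT match:
  78.251.235.192/27 (78.251.235.192 - 78.251.235.223) does not contain 78.251.235.226
  78.251.227.192/26 (78.251.227.192 - 78.251.227.255) does not contain 78.251.235.226
  78.187.235.192/26 (78.187.235.192 - 78.187.235.255) does not contain 78.251.235.226
  78.251.234.0/24 (78.251.234.0 - 78.251.234.255) does not contain 78.251.235.226
  78.251.240.0/20 (78.251.240.0 - 78.251.255.255) does not contain 78.251.235.226
  79.251.224.0/20 (79.251.224.0 - 79.251.239.255) does not contain 78.251.235.226
Longest matching prefix is /18 -> interface em0.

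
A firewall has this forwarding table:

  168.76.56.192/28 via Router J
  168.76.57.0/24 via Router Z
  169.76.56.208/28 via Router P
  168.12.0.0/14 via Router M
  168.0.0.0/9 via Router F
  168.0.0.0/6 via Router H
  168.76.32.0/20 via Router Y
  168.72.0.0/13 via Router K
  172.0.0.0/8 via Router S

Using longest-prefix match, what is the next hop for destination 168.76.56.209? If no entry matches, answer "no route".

Router K

Routes whose prefix contains 168.76.56.209:
  168.0.0.0/6 (168.0.0.0 - 171.255.255.255) -> Router H
  168.0.0.0/9 (168.0.0.0 - 168.127.255.255) -> Router F
  168.72.0.0/13 (168.72.0.0 - 168.79.255.255) -> Router K
More-specific entries that do NOT match:
  168.76.56.192/28 (168.76.56.192 - 168.76.56.207) does not contain 168.76.56.209
  169.76.56.208/28 (169.76.56.208 - 169.76.56.223) does not contain 168.76.56.209
  168.76.57.0/24 (168.76.57.0 - 168.76.57.255) does not contain 168.76.56.209
  168.76.32.0/20 (168.76.32.0 - 168.76.47.255) does not contain 168.76.56.209
  168.12.0.0/14 (168.12.0.0 - 168.15.255.255) does not contain 168.76.56.209
Longest matching prefix is /13 -> next hop Router K.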